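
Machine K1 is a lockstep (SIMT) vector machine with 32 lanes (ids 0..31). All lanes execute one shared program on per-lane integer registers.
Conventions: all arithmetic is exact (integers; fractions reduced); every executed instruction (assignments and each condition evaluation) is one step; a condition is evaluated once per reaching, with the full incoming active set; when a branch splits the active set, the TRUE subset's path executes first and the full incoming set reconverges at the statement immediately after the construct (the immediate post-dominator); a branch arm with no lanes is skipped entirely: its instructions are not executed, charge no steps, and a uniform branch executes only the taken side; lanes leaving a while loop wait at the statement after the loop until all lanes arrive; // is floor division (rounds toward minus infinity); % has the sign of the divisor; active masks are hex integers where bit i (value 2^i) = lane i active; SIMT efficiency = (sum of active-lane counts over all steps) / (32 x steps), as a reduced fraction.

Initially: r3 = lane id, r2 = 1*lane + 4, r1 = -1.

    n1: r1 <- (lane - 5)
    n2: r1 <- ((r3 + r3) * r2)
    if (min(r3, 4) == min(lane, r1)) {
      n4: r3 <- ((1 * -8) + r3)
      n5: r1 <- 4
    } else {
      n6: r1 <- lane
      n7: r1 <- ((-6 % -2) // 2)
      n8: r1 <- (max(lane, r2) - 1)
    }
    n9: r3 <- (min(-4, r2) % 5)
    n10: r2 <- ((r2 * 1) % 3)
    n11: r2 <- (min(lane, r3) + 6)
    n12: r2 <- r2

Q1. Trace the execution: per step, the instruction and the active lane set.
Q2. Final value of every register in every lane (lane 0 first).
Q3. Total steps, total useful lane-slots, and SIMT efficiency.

step 0: r1 <- (lane - 5)             0xffffffff
step 1: r1 <- ((r3 + r3) * r2)       0xffffffff
step 2: eval (min(r3, 4) == min(lane, r1)) 0xffffffff
step 3: r3 <- ((1 * -8) + r3)        0x0000001f
step 4: r1 <- 4                      0x0000001f
step 5: r1 <- lane                   0xffffffe0
step 6: r1 <- ((-6 % -2) // 2)       0xffffffe0
step 7: r1 <- (max(lane, r2) - 1)    0xffffffe0
step 8: r3 <- (min(-4, r2) % 5)      0xffffffff
step 9: r2 <- ((r2 * 1) % 3)         0xffffffff
step 10: r2 <- (min(lane, r3) + 6)    0xffffffff
step 11: r2 <- r2                     0xffffffff

Answer: 12 steps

r3: 1,1,1,1,1,1,1,1,1,1,1,1,1,1,1,1,1,1,1,1,1,1,1,1,1,1,1,1,1,1,1,1
r2: 6,7,7,7,7,7,7,7,7,7,7,7,7,7,7,7,7,7,7,7,7,7,7,7,7,7,7,7,7,7,7,7
r1: 4,4,4,4,4,8,9,10,11,12,13,14,15,16,17,18,19,20,21,22,23,24,25,26,27,28,29,30,31,32,33,34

steps = 12; useful = 315; efficiency = 315/384 = 105/128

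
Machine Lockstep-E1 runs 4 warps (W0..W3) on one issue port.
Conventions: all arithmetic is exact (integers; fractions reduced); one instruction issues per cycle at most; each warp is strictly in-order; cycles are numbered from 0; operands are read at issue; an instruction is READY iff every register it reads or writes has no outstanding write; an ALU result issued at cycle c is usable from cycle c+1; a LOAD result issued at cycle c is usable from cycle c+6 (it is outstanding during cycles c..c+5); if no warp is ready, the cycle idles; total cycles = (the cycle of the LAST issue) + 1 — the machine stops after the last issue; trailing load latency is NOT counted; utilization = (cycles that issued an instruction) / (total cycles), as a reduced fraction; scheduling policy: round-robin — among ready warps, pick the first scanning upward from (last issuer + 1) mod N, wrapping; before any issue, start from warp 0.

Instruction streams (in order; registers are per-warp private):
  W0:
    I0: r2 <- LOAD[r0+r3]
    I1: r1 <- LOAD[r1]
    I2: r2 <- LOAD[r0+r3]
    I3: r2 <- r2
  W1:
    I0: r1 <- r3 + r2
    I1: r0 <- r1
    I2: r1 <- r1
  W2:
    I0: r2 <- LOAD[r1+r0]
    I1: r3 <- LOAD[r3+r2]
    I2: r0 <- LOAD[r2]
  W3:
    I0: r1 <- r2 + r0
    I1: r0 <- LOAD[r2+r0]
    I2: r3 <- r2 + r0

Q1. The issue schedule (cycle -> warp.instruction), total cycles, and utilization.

cycle 0: W0.I0
cycle 1: W1.I0
cycle 2: W2.I0
cycle 3: W3.I0
cycle 4: W0.I1
cycle 5: W1.I1
cycle 6: W3.I1
cycle 7: W0.I2
cycle 8: W1.I2
cycle 9: W2.I1
cycle 10: W2.I2
cycle 11: idle
cycle 12: W3.I2
cycle 13: W0.I3

Answer: 14 cycles, utilization 13/14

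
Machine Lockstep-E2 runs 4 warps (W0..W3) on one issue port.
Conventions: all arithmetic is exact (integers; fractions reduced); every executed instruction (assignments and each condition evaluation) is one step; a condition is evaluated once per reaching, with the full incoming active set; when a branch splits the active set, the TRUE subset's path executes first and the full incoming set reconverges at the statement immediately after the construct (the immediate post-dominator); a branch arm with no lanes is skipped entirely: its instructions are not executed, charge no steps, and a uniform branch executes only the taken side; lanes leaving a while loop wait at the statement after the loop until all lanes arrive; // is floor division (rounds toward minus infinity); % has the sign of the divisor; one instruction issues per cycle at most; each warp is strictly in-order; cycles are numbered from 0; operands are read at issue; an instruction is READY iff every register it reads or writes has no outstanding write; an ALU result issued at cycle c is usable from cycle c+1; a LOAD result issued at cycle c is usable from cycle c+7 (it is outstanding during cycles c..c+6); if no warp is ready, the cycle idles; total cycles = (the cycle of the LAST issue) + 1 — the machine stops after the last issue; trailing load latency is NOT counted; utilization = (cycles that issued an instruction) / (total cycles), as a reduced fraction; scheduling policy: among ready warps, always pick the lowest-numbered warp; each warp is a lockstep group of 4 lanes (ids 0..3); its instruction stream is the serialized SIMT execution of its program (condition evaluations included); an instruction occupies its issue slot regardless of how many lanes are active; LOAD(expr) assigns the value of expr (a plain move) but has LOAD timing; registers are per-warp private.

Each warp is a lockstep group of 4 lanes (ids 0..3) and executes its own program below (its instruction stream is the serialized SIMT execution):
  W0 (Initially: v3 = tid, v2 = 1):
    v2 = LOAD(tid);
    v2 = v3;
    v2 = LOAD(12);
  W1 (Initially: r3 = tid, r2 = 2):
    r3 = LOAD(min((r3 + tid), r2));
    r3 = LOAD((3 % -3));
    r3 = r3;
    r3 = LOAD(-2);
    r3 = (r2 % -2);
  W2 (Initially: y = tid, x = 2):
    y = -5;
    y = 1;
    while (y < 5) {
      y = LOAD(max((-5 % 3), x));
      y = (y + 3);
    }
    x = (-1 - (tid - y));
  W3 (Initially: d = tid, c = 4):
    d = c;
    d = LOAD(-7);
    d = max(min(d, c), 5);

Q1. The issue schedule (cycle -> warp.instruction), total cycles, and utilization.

cycle 0: W0.I0
cycle 1: W1.I0
cycle 2: W2.I0
cycle 3: W2.I1
cycle 4: W2.I2
cycle 5: W2.I3
cycle 6: W3.I0
cycle 7: W0.I1
cycle 8: W0.I2
cycle 9: W1.I1
cycle 10: W3.I1
cycle 11: idle
cycle 12: W2.I4
cycle 13: W2.I5
cycle 14: W2.I6
cycle 15: idle
cycle 16: W1.I2
cycle 17: W1.I3
cycle 18: W3.I2
cycle 19: idle
cycle 20: idle
cycle 21: idle
cycle 22: idle
cycle 23: idle
cycle 24: W1.I4

Answer: 25 cycles, utilization 18/25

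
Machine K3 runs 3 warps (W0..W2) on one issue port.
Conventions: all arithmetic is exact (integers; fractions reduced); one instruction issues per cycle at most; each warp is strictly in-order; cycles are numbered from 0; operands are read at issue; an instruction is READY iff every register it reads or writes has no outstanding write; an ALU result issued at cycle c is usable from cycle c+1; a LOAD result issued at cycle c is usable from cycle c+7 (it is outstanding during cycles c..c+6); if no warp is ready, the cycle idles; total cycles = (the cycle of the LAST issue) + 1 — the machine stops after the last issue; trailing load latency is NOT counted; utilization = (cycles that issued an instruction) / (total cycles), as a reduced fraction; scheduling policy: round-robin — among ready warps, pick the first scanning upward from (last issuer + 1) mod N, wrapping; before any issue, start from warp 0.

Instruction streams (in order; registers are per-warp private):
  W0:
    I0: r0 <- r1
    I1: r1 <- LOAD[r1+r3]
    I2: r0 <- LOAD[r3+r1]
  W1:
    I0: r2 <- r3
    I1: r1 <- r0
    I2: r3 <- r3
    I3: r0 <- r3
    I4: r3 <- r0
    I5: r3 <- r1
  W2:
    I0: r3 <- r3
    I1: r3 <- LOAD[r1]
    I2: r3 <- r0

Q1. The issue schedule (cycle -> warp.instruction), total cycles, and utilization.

cycle 0: W0.I0
cycle 1: W1.I0
cycle 2: W2.I0
cycle 3: W0.I1
cycle 4: W1.I1
cycle 5: W2.I1
cycle 6: W1.I2
cycle 7: W1.I3
cycle 8: W1.I4
cycle 9: W1.I5
cycle 10: W0.I2
cycle 11: idle
cycle 12: W2.I2

Answer: 13 cycles, utilization 12/13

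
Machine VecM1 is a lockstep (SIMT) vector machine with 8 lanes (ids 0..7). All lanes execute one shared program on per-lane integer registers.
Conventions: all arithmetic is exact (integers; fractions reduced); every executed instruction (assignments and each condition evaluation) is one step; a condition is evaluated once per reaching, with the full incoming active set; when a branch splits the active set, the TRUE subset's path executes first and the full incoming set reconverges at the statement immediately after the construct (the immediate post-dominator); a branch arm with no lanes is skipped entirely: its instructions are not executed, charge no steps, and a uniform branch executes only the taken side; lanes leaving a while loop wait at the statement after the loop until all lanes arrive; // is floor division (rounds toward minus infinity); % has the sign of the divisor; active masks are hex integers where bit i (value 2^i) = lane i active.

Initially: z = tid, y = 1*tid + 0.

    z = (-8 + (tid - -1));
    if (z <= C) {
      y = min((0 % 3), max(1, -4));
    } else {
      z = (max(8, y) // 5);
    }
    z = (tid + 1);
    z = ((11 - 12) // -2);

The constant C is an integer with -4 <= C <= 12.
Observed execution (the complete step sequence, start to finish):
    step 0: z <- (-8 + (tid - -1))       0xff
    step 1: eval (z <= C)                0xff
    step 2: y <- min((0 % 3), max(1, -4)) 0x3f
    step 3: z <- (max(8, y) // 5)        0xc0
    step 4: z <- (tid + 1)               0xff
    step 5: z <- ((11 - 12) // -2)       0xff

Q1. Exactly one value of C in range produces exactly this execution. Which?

Answer: C = -2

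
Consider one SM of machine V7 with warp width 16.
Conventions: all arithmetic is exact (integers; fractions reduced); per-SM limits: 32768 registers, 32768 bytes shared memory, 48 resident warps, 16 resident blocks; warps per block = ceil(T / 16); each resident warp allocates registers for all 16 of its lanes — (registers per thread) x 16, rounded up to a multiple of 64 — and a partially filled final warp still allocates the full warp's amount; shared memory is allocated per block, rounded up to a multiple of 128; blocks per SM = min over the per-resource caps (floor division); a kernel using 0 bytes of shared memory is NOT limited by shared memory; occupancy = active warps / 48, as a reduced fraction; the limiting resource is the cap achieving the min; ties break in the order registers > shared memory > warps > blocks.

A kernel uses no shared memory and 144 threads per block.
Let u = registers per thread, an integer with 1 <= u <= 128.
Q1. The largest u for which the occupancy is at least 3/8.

Answer: u = 112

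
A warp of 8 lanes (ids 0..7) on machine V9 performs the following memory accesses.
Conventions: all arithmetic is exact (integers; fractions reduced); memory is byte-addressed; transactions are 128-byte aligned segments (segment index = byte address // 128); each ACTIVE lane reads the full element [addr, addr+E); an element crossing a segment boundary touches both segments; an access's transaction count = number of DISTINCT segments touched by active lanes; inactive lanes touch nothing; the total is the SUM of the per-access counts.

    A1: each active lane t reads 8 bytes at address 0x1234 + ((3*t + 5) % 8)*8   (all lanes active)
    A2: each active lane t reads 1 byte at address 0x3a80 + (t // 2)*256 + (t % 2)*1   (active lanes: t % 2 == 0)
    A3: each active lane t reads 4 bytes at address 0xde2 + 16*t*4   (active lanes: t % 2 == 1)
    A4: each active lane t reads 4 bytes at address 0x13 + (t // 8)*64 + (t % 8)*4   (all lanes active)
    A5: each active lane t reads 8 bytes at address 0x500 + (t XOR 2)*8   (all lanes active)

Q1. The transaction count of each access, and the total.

A1: 1 transaction
A2: 4 transactions
A3: 4 transactions
A4: 1 transaction
A5: 1 transaction

Answer: 1,4,4,1,1; total 11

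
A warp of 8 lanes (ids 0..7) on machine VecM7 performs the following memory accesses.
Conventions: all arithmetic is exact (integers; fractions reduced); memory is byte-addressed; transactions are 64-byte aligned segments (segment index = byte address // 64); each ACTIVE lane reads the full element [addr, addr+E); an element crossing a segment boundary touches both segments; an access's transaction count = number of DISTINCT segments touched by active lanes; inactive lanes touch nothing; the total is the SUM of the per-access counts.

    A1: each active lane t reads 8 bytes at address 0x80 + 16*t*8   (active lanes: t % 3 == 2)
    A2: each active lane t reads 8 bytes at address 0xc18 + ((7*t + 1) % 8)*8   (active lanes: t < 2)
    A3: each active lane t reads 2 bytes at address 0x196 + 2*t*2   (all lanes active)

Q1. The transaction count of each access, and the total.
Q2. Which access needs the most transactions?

A1: 2 transactions
A2: 1 transaction
A3: 1 transaction

Answer: 2,1,1; total 4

Answer: A1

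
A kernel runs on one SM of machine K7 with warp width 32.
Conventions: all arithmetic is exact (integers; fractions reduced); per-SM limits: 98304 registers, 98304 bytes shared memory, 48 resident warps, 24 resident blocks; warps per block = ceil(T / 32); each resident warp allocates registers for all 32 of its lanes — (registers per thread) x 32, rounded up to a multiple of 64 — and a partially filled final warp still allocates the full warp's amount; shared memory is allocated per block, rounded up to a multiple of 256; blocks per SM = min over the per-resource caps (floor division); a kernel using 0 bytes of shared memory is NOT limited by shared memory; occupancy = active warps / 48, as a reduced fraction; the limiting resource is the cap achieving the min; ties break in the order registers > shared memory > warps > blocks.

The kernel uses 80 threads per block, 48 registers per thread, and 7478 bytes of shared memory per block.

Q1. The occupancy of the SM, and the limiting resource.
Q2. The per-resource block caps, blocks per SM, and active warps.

Answer: occupancy 3/4, limited by shared memory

registers: 21 blocks
shared memory: 12 blocks
warps: 16 blocks
blocks: 24 blocks

Answer: 12 blocks, 36 active warps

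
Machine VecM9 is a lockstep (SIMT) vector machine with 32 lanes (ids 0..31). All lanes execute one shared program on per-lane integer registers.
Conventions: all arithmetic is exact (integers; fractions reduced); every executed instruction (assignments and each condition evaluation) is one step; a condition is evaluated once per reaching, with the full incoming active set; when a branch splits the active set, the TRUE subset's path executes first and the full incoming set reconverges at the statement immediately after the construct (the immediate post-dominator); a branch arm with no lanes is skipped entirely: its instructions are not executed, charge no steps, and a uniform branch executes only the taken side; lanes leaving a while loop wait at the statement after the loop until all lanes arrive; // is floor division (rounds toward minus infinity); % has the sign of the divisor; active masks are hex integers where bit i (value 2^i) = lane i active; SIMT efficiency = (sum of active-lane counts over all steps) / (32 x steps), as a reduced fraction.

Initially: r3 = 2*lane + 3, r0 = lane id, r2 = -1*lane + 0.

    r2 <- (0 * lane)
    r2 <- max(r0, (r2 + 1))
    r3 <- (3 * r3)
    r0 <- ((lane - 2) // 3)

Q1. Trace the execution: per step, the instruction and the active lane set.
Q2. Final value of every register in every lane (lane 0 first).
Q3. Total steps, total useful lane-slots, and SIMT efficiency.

step 0: r2 <- (0 * lane)             0xffffffff
step 1: r2 <- max(r0, (r2 + 1))      0xffffffff
step 2: r3 <- (3 * r3)               0xffffffff
step 3: r0 <- ((lane - 2) // 3)      0xffffffff

Answer: 4 steps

r3: 9,15,21,27,33,39,45,51,57,63,69,75,81,87,93,99,105,111,117,123,129,135,141,147,153,159,165,171,177,183,189,195
r0: -1,-1,0,0,0,1,1,1,2,2,2,3,3,3,4,4,4,5,5,5,6,6,6,7,7,7,8,8,8,9,9,9
r2: 1,1,2,3,4,5,6,7,8,9,10,11,12,13,14,15,16,17,18,19,20,21,22,23,24,25,26,27,28,29,30,31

steps = 4; useful = 128; efficiency = 128/128 = 1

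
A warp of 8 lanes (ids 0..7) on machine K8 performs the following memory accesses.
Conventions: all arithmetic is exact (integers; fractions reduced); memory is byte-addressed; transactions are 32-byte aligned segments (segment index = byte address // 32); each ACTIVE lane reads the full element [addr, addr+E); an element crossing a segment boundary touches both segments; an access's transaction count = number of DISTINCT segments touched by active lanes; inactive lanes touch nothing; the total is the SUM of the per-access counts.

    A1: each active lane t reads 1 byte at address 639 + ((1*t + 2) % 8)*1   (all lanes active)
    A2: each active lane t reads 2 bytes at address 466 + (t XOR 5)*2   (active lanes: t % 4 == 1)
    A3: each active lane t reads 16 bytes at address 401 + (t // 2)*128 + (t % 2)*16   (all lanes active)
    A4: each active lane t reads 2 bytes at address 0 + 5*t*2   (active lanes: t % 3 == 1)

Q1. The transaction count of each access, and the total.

A1: 2 transactions
A2: 1 transaction
A3: 8 transactions
A4: 3 transactions

Answer: 2,1,8,3; total 14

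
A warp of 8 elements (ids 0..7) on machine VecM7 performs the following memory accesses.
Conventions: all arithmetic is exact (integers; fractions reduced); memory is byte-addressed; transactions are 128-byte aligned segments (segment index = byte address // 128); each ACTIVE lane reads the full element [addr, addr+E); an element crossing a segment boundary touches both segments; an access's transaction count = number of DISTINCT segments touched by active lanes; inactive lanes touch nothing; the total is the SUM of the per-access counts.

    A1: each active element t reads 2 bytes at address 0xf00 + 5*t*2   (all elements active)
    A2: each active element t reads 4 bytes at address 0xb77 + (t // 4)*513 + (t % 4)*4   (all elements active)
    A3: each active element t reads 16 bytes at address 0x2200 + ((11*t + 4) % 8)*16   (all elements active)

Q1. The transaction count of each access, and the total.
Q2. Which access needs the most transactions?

A1: 1 transaction
A2: 4 transactions
A3: 1 transaction

Answer: 1,4,1; total 6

Answer: A2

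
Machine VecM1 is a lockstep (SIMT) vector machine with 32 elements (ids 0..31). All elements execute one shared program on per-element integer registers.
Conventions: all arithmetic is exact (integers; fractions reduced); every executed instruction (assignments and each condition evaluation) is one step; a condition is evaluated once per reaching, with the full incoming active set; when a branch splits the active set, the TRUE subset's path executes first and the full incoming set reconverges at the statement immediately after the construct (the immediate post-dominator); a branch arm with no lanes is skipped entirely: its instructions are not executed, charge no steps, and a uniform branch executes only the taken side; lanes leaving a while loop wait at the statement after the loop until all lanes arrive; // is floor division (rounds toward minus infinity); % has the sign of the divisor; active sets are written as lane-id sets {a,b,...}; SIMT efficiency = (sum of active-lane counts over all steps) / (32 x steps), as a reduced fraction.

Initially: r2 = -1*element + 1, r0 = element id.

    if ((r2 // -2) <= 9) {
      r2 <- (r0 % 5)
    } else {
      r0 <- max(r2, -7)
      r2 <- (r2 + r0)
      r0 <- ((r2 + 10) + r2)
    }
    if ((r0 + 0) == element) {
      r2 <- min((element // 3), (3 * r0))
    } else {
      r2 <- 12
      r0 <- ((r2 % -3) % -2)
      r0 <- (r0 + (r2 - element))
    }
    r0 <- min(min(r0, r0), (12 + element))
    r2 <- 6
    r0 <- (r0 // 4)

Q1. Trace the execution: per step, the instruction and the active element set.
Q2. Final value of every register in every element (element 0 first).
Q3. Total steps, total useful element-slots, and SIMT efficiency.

step 0: eval ((r2 // -2) <= 9)       {0,1,2,3,4,5,6,7,8,9,10,11,12,13,14,15,16,17,18,19,20,21,22,23,24,25,26,27,28,29,30,31}
step 1: r2 <- (r0 % 5)               {0,1,2,3,4,5,6,7,8,9,10,11,12,13,14,15,16,17,18,19,20}
step 2: r0 <- max(r2, -7)            {21,22,23,24,25,26,27,28,29,30,31}
step 3: r2 <- (r2 + r0)              {21,22,23,24,25,26,27,28,29,30,31}
step 4: r0 <- ((r2 + 10) + r2)       {21,22,23,24,25,26,27,28,29,30,31}
step 5: eval ((r0 + 0) == element)   {0,1,2,3,4,5,6,7,8,9,10,11,12,13,14,15,16,17,18,19,20,21,22,23,24,25,26,27,28,29,30,31}
step 6: r2 <- min((element // 3), (3 * r0)) {0,1,2,3,4,5,6,7,8,9,10,11,12,13,14,15,16,17,18,19,20}
step 7: r2 <- 12                     {21,22,23,24,25,26,27,28,29,30,31}
step 8: r0 <- ((r2 % -3) % -2)       {21,22,23,24,25,26,27,28,29,30,31}
step 9: r0 <- (r0 + (r2 - element))  {21,22,23,24,25,26,27,28,29,30,31}
step 10: r0 <- min(min(r0, r0), (12 + element)) {0,1,2,3,4,5,6,7,8,9,10,11,12,13,14,15,16,17,18,19,20,21,22,23,24,25,26,27,28,29,30,31}
step 11: r2 <- 6                      {0,1,2,3,4,5,6,7,8,9,10,11,12,13,14,15,16,17,18,19,20,21,22,23,24,25,26,27,28,29,30,31}
step 12: r0 <- (r0 // 4)              {0,1,2,3,4,5,6,7,8,9,10,11,12,13,14,15,16,17,18,19,20,21,22,23,24,25,26,27,28,29,30,31}

Answer: 13 steps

r2: 6,6,6,6,6,6,6,6,6,6,6,6,6,6,6,6,6,6,6,6,6,6,6,6,6,6,6,6,6,6,6,6
r0: 0,0,0,0,1,1,1,1,2,2,2,2,3,3,3,3,4,4,4,4,5,-3,-3,-3,-3,-4,-4,-4,-4,-5,-5,-5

steps = 13; useful = 268; efficiency = 268/416 = 67/104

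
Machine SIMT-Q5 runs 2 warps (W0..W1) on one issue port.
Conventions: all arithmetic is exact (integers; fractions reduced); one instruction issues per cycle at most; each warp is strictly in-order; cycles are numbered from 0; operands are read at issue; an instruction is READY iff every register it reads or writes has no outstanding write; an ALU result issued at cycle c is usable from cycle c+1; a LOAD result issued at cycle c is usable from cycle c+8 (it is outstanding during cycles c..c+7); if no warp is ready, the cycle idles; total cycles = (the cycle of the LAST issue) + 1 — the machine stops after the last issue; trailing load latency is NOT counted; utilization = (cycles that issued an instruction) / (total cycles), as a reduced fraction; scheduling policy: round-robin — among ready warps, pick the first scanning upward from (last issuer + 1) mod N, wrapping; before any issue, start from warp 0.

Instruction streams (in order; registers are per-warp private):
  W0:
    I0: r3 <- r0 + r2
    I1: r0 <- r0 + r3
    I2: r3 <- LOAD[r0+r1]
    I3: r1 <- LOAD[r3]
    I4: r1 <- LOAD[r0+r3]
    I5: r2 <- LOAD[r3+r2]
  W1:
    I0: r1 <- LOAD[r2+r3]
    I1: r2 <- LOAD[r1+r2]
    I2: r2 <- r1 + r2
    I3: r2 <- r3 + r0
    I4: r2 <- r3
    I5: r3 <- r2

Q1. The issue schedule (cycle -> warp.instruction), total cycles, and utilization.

cycle 0: W0.I0
cycle 1: W1.I0
cycle 2: W0.I1
cycle 3: W0.I2
cycle 4: idle
cycle 5: idle
cycle 6: idle
cycle 7: idle
cycle 8: idle
cycle 9: W1.I1
cycle 10: idle
cycle 11: W0.I3
cycle 12: idle
cycle 13: idle
cycle 14: idle
cycle 15: idle
cycle 16: idle
cycle 17: W1.I2
cycle 18: W1.I3
cycle 19: W0.I4
cycle 20: W1.I4
cycle 21: W0.I5
cycle 22: W1.I5

Answer: 23 cycles, utilization 12/23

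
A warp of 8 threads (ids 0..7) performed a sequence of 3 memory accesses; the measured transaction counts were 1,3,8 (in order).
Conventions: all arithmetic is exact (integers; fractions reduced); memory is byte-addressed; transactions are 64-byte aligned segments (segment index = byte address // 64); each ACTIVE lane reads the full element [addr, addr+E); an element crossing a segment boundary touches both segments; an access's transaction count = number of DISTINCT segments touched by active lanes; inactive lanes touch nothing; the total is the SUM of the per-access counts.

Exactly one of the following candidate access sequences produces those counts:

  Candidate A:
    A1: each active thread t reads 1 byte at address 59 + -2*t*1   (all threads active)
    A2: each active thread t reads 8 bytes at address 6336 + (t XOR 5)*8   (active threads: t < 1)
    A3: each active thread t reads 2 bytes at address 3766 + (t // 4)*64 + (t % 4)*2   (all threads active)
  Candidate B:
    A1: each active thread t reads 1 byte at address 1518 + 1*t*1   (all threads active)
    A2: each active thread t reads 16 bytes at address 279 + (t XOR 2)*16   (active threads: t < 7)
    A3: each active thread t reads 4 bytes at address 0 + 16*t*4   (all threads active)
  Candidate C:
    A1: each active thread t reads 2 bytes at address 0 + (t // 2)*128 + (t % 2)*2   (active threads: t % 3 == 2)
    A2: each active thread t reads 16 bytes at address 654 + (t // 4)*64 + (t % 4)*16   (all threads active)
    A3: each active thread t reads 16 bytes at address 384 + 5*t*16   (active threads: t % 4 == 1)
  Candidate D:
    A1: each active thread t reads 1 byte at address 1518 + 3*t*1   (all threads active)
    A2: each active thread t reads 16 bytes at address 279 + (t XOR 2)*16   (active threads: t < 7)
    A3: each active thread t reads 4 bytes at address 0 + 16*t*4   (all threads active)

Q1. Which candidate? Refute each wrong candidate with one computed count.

A: A2 gives 1 transaction, not 3
C: A1 gives 2 transactions, not 1
D: A1 gives 2 transactions, not 1
B: all counts match (1,3,8)

Answer: B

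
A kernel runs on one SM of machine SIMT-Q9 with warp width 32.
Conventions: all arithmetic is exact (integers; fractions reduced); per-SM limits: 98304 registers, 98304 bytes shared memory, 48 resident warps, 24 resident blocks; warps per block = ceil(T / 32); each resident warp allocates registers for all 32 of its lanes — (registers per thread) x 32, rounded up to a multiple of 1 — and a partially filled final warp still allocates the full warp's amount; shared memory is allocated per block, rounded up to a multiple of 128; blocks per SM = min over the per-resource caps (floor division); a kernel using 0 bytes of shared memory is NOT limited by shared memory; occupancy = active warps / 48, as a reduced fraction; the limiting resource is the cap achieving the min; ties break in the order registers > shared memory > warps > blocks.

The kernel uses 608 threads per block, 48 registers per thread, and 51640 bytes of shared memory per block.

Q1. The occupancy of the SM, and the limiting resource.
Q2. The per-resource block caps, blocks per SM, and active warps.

Answer: occupancy 19/48, limited by shared memory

registers: 3 blocks
shared memory: 1 block
warps: 2 blocks
blocks: 24 blocks

Answer: 1 block, 19 active warps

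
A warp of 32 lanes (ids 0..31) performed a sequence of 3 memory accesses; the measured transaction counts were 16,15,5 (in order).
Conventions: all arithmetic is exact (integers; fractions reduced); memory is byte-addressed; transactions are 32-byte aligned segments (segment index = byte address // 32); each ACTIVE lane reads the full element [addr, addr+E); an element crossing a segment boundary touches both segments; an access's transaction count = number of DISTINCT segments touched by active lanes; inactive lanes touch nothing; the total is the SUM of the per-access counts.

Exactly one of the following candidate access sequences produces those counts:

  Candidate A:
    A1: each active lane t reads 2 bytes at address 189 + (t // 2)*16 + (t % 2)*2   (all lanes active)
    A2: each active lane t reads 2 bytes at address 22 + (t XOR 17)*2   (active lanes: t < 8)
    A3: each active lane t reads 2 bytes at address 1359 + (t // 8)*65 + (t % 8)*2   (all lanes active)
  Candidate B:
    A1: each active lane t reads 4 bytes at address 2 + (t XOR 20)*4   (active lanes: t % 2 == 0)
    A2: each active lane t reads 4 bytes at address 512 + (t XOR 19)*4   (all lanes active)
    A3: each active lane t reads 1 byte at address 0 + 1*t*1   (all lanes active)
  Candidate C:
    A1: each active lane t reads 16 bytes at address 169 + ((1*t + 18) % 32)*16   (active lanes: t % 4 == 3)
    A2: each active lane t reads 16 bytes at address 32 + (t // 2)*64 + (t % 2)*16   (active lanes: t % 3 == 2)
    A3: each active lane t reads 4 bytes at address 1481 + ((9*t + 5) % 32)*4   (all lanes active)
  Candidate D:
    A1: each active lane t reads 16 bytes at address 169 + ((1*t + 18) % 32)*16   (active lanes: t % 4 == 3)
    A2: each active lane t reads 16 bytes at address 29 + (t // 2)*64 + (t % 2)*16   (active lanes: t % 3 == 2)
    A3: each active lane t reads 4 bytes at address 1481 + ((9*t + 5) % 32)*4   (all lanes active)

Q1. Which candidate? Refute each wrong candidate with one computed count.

A: A1 gives 9 transactions, not 16
B: A1 gives 4 transactions, not 16
C: A2 gives 10 transactions, not 15
D: all counts match (16,15,5)

Answer: D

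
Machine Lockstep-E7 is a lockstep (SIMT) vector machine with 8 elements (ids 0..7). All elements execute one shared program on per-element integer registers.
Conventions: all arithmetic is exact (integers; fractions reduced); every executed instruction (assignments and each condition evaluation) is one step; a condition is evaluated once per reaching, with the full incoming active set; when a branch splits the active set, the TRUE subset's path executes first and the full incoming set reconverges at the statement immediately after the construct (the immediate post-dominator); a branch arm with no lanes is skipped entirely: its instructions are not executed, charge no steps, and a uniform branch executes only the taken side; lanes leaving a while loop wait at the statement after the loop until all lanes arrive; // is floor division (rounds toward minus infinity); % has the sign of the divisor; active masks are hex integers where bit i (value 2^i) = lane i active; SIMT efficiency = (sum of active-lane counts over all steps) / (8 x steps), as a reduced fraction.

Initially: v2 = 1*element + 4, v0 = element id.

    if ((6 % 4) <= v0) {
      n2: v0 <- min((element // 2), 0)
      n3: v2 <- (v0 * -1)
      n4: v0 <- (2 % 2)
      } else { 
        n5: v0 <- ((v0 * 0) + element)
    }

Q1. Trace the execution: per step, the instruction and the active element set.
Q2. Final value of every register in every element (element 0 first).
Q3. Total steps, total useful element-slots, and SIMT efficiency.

step 0: eval ((6 % 4) <= v0)         0xff
step 1: v0 <- min((element // 2), 0) 0xfc
step 2: v2 <- (v0 * -1)              0xfc
step 3: v0 <- (2 % 2)                0xfc
step 4: v0 <- ((v0 * 0) + element)   0x03

Answer: 5 steps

v2: 4,5,0,0,0,0,0,0
v0: 0,1,0,0,0,0,0,0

steps = 5; useful = 28; efficiency = 28/40 = 7/10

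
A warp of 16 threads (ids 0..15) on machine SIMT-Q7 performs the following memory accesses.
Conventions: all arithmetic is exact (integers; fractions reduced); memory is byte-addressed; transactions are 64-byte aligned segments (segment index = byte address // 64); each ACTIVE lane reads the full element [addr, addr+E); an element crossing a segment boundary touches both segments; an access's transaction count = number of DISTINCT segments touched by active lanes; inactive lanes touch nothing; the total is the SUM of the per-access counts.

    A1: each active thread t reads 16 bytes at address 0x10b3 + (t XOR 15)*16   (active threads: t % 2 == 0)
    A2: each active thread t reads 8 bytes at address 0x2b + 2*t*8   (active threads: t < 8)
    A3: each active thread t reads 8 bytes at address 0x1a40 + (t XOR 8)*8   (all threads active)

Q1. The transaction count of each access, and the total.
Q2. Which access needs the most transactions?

A1: 4 transactions
A2: 3 transactions
A3: 2 transactions

Answer: 4,3,2; total 9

Answer: A1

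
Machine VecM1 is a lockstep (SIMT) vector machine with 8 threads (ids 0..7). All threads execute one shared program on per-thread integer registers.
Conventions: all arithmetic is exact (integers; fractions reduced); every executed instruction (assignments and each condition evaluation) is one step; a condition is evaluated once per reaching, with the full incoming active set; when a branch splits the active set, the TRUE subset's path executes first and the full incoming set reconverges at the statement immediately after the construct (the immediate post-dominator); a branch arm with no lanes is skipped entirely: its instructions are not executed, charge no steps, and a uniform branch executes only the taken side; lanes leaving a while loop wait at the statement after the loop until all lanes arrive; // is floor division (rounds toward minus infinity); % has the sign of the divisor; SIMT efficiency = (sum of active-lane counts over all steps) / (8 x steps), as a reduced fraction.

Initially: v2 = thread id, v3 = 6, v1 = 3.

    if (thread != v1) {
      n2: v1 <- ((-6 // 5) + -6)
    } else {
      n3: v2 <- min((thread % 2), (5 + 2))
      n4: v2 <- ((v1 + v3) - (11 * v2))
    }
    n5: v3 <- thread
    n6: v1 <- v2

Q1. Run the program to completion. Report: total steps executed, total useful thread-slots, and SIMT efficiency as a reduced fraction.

Answer: 6 steps, 33 useful, 11/16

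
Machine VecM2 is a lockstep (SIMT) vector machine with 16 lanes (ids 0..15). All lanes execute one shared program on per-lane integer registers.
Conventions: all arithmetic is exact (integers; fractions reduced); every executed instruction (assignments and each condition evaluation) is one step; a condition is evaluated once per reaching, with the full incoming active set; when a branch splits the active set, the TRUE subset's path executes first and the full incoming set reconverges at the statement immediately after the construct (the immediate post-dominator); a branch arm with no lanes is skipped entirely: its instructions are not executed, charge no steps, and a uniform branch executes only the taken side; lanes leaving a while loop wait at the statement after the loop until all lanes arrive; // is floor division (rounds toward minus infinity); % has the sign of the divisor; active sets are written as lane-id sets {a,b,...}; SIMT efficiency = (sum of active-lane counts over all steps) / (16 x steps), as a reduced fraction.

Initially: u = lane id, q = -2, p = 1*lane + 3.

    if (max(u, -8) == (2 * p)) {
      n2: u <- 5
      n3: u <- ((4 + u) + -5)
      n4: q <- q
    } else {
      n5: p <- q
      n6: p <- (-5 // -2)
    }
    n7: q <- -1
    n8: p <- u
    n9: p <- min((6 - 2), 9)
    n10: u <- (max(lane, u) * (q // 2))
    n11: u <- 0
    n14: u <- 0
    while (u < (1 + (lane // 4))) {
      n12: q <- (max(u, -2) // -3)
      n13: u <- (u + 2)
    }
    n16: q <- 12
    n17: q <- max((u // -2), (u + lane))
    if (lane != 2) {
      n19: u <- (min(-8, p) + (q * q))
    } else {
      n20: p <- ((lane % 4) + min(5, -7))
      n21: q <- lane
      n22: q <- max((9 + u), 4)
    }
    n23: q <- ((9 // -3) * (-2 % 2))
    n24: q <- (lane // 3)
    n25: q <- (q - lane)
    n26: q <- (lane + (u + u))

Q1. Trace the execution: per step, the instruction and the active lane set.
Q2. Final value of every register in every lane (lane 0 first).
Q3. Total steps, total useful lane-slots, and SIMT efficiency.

step 0: eval (max(u, -8) == (2 * p)) {0,1,2,3,4,5,6,7,8,9,10,11,12,13,14,15}
step 1: p <- q                       {0,1,2,3,4,5,6,7,8,9,10,11,12,13,14,15}
step 2: p <- (-5 // -2)              {0,1,2,3,4,5,6,7,8,9,10,11,12,13,14,15}
step 3: q <- -1                      {0,1,2,3,4,5,6,7,8,9,10,11,12,13,14,15}
step 4: p <- u                       {0,1,2,3,4,5,6,7,8,9,10,11,12,13,14,15}
step 5: p <- min((6 - 2), 9)         {0,1,2,3,4,5,6,7,8,9,10,11,12,13,14,15}
step 6: u <- (max(lane, u) * (q // 2)) {0,1,2,3,4,5,6,7,8,9,10,11,12,13,14,15}
step 7: u <- 0                       {0,1,2,3,4,5,6,7,8,9,10,11,12,13,14,15}
step 8: u <- 0                       {0,1,2,3,4,5,6,7,8,9,10,11,12,13,14,15}
step 9: eval (u < (1 + (lane // 4))) {0,1,2,3,4,5,6,7,8,9,10,11,12,13,14,15}
step 10: q <- (max(u, -2) // -3)      {0,1,2,3,4,5,6,7,8,9,10,11,12,13,14,15}
step 11: u <- (u + 2)                 {0,1,2,3,4,5,6,7,8,9,10,11,12,13,14,15}
step 12: eval (u < (1 + (lane // 4))) {0,1,2,3,4,5,6,7,8,9,10,11,12,13,14,15}
step 13: q <- (max(u, -2) // -3)      {8,9,10,11,12,13,14,15}
step 14: u <- (u + 2)                 {8,9,10,11,12,13,14,15}
step 15: eval (u < (1 + (lane // 4))) {8,9,10,11,12,13,14,15}
step 16: q <- 12                      {0,1,2,3,4,5,6,7,8,9,10,11,12,13,14,15}
step 17: q <- max((u // -2), (u + lane)) {0,1,2,3,4,5,6,7,8,9,10,11,12,13,14,15}
step 18: eval (lane != 2)             {0,1,2,3,4,5,6,7,8,9,10,11,12,13,14,15}
step 19: u <- (min(-8, p) + (q * q))  {0,1,3,4,5,6,7,8,9,10,11,12,13,14,15}
step 20: p <- ((lane % 4) + min(5, -7)) {2}
step 21: q <- lane                    {2}
step 22: q <- max((9 + u), 4)         {2}
step 23: q <- ((9 // -3) * (-2 % 2))  {0,1,2,3,4,5,6,7,8,9,10,11,12,13,14,15}
step 24: q <- (lane // 3)             {0,1,2,3,4,5,6,7,8,9,10,11,12,13,14,15}
step 25: q <- (q - lane)              {0,1,2,3,4,5,6,7,8,9,10,11,12,13,14,15}
step 26: q <- (lane + (u + u))        {0,1,2,3,4,5,6,7,8,9,10,11,12,13,14,15}

Answer: 27 steps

u: -4,1,2,17,28,41,56,73,136,161,188,217,248,281,316,353
q: -8,3,6,37,60,87,118,153,280,331,386,445,508,575,646,721
p: 4,4,-5,4,4,4,4,4,4,4,4,4,4,4,4,4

steps = 27; useful = 362; efficiency = 362/432 = 181/216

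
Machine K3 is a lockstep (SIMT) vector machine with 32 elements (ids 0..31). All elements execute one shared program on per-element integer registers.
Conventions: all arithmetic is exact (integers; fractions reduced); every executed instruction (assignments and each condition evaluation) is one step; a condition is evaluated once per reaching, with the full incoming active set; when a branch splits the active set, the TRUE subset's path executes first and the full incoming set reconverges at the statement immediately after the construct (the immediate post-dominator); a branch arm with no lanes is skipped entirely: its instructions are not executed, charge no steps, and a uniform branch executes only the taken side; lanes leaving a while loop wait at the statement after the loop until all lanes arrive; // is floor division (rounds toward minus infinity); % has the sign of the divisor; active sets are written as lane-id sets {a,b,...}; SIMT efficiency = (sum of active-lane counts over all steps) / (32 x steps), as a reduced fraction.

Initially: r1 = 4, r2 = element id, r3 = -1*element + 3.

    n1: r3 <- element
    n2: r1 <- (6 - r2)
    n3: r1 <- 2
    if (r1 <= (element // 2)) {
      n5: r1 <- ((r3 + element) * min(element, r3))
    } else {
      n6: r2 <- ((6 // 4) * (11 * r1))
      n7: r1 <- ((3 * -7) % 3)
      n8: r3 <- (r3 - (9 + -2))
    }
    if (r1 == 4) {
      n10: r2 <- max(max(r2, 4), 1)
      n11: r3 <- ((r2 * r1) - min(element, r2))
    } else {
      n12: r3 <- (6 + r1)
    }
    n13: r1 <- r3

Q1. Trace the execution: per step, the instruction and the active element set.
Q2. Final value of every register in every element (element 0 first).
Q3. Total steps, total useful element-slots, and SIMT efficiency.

step 0: r3 <- element                {0,1,2,3,4,5,6,7,8,9,10,11,12,13,14,15,16,17,18,19,20,21,22,23,24,25,26,27,28,29,30,31}
step 1: r1 <- (6 - r2)               {0,1,2,3,4,5,6,7,8,9,10,11,12,13,14,15,16,17,18,19,20,21,22,23,24,25,26,27,28,29,30,31}
step 2: r1 <- 2                      {0,1,2,3,4,5,6,7,8,9,10,11,12,13,14,15,16,17,18,19,20,21,22,23,24,25,26,27,28,29,30,31}
step 3: eval (r1 <= (element // 2))  {0,1,2,3,4,5,6,7,8,9,10,11,12,13,14,15,16,17,18,19,20,21,22,23,24,25,26,27,28,29,30,31}
step 4: r1 <- ((r3 + element) * min(element, r3)) {4,5,6,7,8,9,10,11,12,13,14,15,16,17,18,19,20,21,22,23,24,25,26,27,28,29,30,31}
step 5: r2 <- ((6 // 4) * (11 * r1)) {0,1,2,3}
step 6: r1 <- ((3 * -7) % 3)         {0,1,2,3}
step 7: r3 <- (r3 - (9 + -2))        {0,1,2,3}
step 8: eval (r1 == 4)               {0,1,2,3,4,5,6,7,8,9,10,11,12,13,14,15,16,17,18,19,20,21,22,23,24,25,26,27,28,29,30,31}
step 9: r3 <- (6 + r1)               {0,1,2,3,4,5,6,7,8,9,10,11,12,13,14,15,16,17,18,19,20,21,22,23,24,25,26,27,28,29,30,31}
step 10: r1 <- r3                     {0,1,2,3,4,5,6,7,8,9,10,11,12,13,14,15,16,17,18,19,20,21,22,23,24,25,26,27,28,29,30,31}

Answer: 11 steps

r1: 6,6,6,6,38,56,78,104,134,168,206,248,294,344,398,456,518,584,654,728,806,888,974,1064,1158,1256,1358,1464,1574,1688,1806,1928
r2: 22,22,22,22,4,5,6,7,8,9,10,11,12,13,14,15,16,17,18,19,20,21,22,23,24,25,26,27,28,29,30,31
r3: 6,6,6,6,38,56,78,104,134,168,206,248,294,344,398,456,518,584,654,728,806,888,974,1064,1158,1256,1358,1464,1574,1688,1806,1928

steps = 11; useful = 264; efficiency = 264/352 = 3/4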